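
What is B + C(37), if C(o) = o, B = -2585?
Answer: -2548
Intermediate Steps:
B + C(37) = -2585 + 37 = -2548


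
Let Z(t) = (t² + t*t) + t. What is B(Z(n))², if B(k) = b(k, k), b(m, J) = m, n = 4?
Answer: 1296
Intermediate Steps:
Z(t) = t + 2*t² (Z(t) = (t² + t²) + t = 2*t² + t = t + 2*t²)
B(k) = k
B(Z(n))² = (4*(1 + 2*4))² = (4*(1 + 8))² = (4*9)² = 36² = 1296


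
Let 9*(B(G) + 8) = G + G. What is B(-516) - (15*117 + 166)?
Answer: -6131/3 ≈ -2043.7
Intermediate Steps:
B(G) = -8 + 2*G/9 (B(G) = -8 + (G + G)/9 = -8 + (2*G)/9 = -8 + 2*G/9)
B(-516) - (15*117 + 166) = (-8 + (2/9)*(-516)) - (15*117 + 166) = (-8 - 344/3) - (1755 + 166) = -368/3 - 1*1921 = -368/3 - 1921 = -6131/3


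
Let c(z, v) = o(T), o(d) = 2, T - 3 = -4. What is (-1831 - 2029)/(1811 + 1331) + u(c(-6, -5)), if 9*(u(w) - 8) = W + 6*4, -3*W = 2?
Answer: 397196/42417 ≈ 9.3641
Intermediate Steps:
T = -1 (T = 3 - 4 = -1)
W = -⅔ (W = -⅓*2 = -⅔ ≈ -0.66667)
c(z, v) = 2
u(w) = 286/27 (u(w) = 8 + (-⅔ + 6*4)/9 = 8 + (-⅔ + 24)/9 = 8 + (⅑)*(70/3) = 8 + 70/27 = 286/27)
(-1831 - 2029)/(1811 + 1331) + u(c(-6, -5)) = (-1831 - 2029)/(1811 + 1331) + 286/27 = -3860/3142 + 286/27 = -3860*1/3142 + 286/27 = -1930/1571 + 286/27 = 397196/42417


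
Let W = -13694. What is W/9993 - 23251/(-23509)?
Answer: -89585003/234925437 ≈ -0.38133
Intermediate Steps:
W/9993 - 23251/(-23509) = -13694/9993 - 23251/(-23509) = -13694*1/9993 - 23251*(-1/23509) = -13694/9993 + 23251/23509 = -89585003/234925437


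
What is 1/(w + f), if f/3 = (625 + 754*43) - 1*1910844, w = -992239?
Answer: -1/6625630 ≈ -1.5093e-7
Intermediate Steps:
f = -5633391 (f = 3*((625 + 754*43) - 1*1910844) = 3*((625 + 32422) - 1910844) = 3*(33047 - 1910844) = 3*(-1877797) = -5633391)
1/(w + f) = 1/(-992239 - 5633391) = 1/(-6625630) = -1/6625630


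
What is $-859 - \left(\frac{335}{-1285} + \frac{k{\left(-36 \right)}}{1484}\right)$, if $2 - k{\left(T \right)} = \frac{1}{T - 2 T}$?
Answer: $- \frac{11790481351}{13729968} \approx -858.74$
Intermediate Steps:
$k{\left(T \right)} = 2 + \frac{1}{T}$ ($k{\left(T \right)} = 2 - \frac{1}{T - 2 T} = 2 - \frac{1}{\left(-1\right) T} = 2 - - \frac{1}{T} = 2 + \frac{1}{T}$)
$-859 - \left(\frac{335}{-1285} + \frac{k{\left(-36 \right)}}{1484}\right) = -859 - \left(\frac{335}{-1285} + \frac{2 + \frac{1}{-36}}{1484}\right) = -859 - \left(335 \left(- \frac{1}{1285}\right) + \left(2 - \frac{1}{36}\right) \frac{1}{1484}\right) = -859 - \left(- \frac{67}{257} + \frac{71}{36} \cdot \frac{1}{1484}\right) = -859 - \left(- \frac{67}{257} + \frac{71}{53424}\right) = -859 - - \frac{3561161}{13729968} = -859 + \frac{3561161}{13729968} = - \frac{11790481351}{13729968}$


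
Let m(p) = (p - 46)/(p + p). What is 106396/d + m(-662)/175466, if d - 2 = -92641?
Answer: -104735306107/91193275766 ≈ -1.1485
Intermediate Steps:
d = -92639 (d = 2 - 92641 = -92639)
m(p) = (-46 + p)/(2*p) (m(p) = (-46 + p)/((2*p)) = (-46 + p)*(1/(2*p)) = (-46 + p)/(2*p))
106396/d + m(-662)/175466 = 106396/(-92639) + ((½)*(-46 - 662)/(-662))/175466 = 106396*(-1/92639) + ((½)*(-1/662)*(-708))*(1/175466) = -106396/92639 + (177/331)*(1/175466) = -106396/92639 + 3/984394 = -104735306107/91193275766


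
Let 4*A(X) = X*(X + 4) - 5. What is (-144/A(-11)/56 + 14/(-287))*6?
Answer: -330/287 ≈ -1.1498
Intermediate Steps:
A(X) = -5/4 + X*(4 + X)/4 (A(X) = (X*(X + 4) - 5)/4 = (X*(4 + X) - 5)/4 = (-5 + X*(4 + X))/4 = -5/4 + X*(4 + X)/4)
(-144/A(-11)/56 + 14/(-287))*6 = (-144/(-5/4 - 11 + (1/4)*(-11)**2)/56 + 14/(-287))*6 = (-144/(-5/4 - 11 + (1/4)*121)*(1/56) + 14*(-1/287))*6 = (-144/(-5/4 - 11 + 121/4)*(1/56) - 2/41)*6 = (-144/18*(1/56) - 2/41)*6 = (-144*1/18*(1/56) - 2/41)*6 = (-8*1/56 - 2/41)*6 = (-1/7 - 2/41)*6 = -55/287*6 = -330/287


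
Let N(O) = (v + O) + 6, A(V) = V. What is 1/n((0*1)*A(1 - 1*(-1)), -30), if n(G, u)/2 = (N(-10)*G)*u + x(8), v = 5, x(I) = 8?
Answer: 1/16 ≈ 0.062500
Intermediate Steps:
N(O) = 11 + O (N(O) = (5 + O) + 6 = 11 + O)
n(G, u) = 16 + 2*G*u (n(G, u) = 2*(((11 - 10)*G)*u + 8) = 2*((1*G)*u + 8) = 2*(G*u + 8) = 2*(8 + G*u) = 16 + 2*G*u)
1/n((0*1)*A(1 - 1*(-1)), -30) = 1/(16 + 2*((0*1)*(1 - 1*(-1)))*(-30)) = 1/(16 + 2*(0*(1 + 1))*(-30)) = 1/(16 + 2*(0*2)*(-30)) = 1/(16 + 2*0*(-30)) = 1/(16 + 0) = 1/16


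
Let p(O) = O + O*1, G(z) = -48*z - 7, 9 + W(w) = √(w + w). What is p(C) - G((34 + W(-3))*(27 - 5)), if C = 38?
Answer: 26483 + 1056*I*√6 ≈ 26483.0 + 2586.7*I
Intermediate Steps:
W(w) = -9 + √2*√w (W(w) = -9 + √(w + w) = -9 + √(2*w) = -9 + √2*√w)
G(z) = -7 - 48*z
p(O) = 2*O (p(O) = O + O = 2*O)
p(C) - G((34 + W(-3))*(27 - 5)) = 2*38 - (-7 - 48*(34 + (-9 + √2*√(-3)))*(27 - 5)) = 76 - (-7 - 48*(34 + (-9 + √2*(I*√3)))*22) = 76 - (-7 - 48*(34 + (-9 + I*√6))*22) = 76 - (-7 - 48*(25 + I*√6)*22) = 76 - (-7 - 48*(550 + 22*I*√6)) = 76 - (-7 + (-26400 - 1056*I*√6)) = 76 - (-26407 - 1056*I*√6) = 76 + (26407 + 1056*I*√6) = 26483 + 1056*I*√6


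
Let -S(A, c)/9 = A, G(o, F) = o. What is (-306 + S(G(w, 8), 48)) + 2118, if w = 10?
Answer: 1722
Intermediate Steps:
S(A, c) = -9*A
(-306 + S(G(w, 8), 48)) + 2118 = (-306 - 9*10) + 2118 = (-306 - 90) + 2118 = -396 + 2118 = 1722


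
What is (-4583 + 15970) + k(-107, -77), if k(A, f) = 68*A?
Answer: 4111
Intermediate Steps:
(-4583 + 15970) + k(-107, -77) = (-4583 + 15970) + 68*(-107) = 11387 - 7276 = 4111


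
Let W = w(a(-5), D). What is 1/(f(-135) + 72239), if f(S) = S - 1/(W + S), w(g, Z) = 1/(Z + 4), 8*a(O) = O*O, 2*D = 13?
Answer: 2833/204270653 ≈ 1.3869e-5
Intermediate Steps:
D = 13/2 (D = (1/2)*13 = 13/2 ≈ 6.5000)
a(O) = O**2/8 (a(O) = (O*O)/8 = O**2/8)
w(g, Z) = 1/(4 + Z)
W = 2/21 (W = 1/(4 + 13/2) = 1/(21/2) = 2/21 ≈ 0.095238)
f(S) = S - 1/(2/21 + S)
1/(f(-135) + 72239) = 1/((-21 + 2*(-135) + 21*(-135)**2)/(2 + 21*(-135)) + 72239) = 1/((-21 - 270 + 21*18225)/(2 - 2835) + 72239) = 1/((-21 - 270 + 382725)/(-2833) + 72239) = 1/(-1/2833*382434 + 72239) = 1/(-382434/2833 + 72239) = 1/(204270653/2833) = 2833/204270653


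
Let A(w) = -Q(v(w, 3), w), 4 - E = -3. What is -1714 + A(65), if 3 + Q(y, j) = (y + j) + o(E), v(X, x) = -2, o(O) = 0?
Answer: -1774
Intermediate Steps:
E = 7 (E = 4 - 1*(-3) = 4 + 3 = 7)
Q(y, j) = -3 + j + y (Q(y, j) = -3 + ((y + j) + 0) = -3 + ((j + y) + 0) = -3 + (j + y) = -3 + j + y)
A(w) = 5 - w (A(w) = -(-3 + w - 2) = -(-5 + w) = 5 - w)
-1714 + A(65) = -1714 + (5 - 1*65) = -1714 + (5 - 65) = -1714 - 60 = -1774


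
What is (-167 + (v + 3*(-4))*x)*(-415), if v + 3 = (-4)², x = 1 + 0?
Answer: 68890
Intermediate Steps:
x = 1
v = 13 (v = -3 + (-4)² = -3 + 16 = 13)
(-167 + (v + 3*(-4))*x)*(-415) = (-167 + (13 + 3*(-4))*1)*(-415) = (-167 + (13 - 12)*1)*(-415) = (-167 + 1*1)*(-415) = (-167 + 1)*(-415) = -166*(-415) = 68890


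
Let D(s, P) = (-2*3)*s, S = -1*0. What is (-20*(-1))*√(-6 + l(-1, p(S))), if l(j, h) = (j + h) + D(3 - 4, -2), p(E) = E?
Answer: 20*I ≈ 20.0*I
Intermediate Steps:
S = 0
D(s, P) = -6*s
l(j, h) = 6 + h + j (l(j, h) = (j + h) - 6*(3 - 4) = (h + j) - 6*(-1) = (h + j) + 6 = 6 + h + j)
(-20*(-1))*√(-6 + l(-1, p(S))) = (-20*(-1))*√(-6 + (6 + 0 - 1)) = 20*√(-6 + 5) = 20*√(-1) = 20*I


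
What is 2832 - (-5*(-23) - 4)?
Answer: 2721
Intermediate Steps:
2832 - (-5*(-23) - 4) = 2832 - (115 - 4) = 2832 - 1*111 = 2832 - 111 = 2721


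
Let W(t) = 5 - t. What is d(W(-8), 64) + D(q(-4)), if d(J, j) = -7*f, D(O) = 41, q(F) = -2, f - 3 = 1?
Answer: 13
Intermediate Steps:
f = 4 (f = 3 + 1 = 4)
d(J, j) = -28 (d(J, j) = -7*4 = -28)
d(W(-8), 64) + D(q(-4)) = -28 + 41 = 13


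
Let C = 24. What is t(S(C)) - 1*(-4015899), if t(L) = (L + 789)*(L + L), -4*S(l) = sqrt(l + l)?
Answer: 4015905 - 1578*sqrt(3) ≈ 4.0132e+6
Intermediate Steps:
S(l) = -sqrt(2)*sqrt(l)/4 (S(l) = -sqrt(l + l)/4 = -sqrt(2)*sqrt(l)/4)
t(L) = 2*L*(789 + L) (t(L) = (789 + L)*(2*L) = 2*L*(789 + L))
t(S(C)) - 1*(-4015899) = 2*(-sqrt(2)*sqrt(24)/4)*(789 - sqrt(2)*sqrt(24)/4) - 1*(-4015899) = 2*(-sqrt(2)*2*sqrt(6)/4)*(789 - sqrt(2)*2*sqrt(6)/4) + 4015899 = 2*(-sqrt(3))*(789 - sqrt(3)) + 4015899 = -2*sqrt(3)*(789 - sqrt(3)) + 4015899 = 4015899 - 2*sqrt(3)*(789 - sqrt(3))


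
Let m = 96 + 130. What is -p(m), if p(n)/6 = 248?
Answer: -1488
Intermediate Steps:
m = 226
p(n) = 1488 (p(n) = 6*248 = 1488)
-p(m) = -1*1488 = -1488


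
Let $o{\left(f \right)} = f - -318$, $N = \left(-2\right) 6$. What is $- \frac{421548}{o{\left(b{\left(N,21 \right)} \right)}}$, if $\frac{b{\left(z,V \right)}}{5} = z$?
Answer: $- \frac{70258}{43} \approx -1633.9$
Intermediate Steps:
$N = -12$
$b{\left(z,V \right)} = 5 z$
$o{\left(f \right)} = 318 + f$ ($o{\left(f \right)} = f + 318 = 318 + f$)
$- \frac{421548}{o{\left(b{\left(N,21 \right)} \right)}} = - \frac{421548}{318 + 5 \left(-12\right)} = - \frac{421548}{318 - 60} = - \frac{421548}{258} = \left(-421548\right) \frac{1}{258} = - \frac{70258}{43}$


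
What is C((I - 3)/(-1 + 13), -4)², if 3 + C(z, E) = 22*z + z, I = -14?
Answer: 182329/144 ≈ 1266.2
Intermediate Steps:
C(z, E) = -3 + 23*z (C(z, E) = -3 + (22*z + z) = -3 + 23*z)
C((I - 3)/(-1 + 13), -4)² = (-3 + 23*((-14 - 3)/(-1 + 13)))² = (-3 + 23*(-17/12))² = (-3 - 391/12)² = (-427/12)² = 182329/144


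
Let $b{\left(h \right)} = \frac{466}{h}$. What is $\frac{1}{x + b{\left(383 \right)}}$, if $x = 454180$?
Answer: $\frac{383}{173951406} \approx 2.2018 \cdot 10^{-6}$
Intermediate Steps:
$\frac{1}{x + b{\left(383 \right)}} = \frac{1}{454180 + \frac{466}{383}} = \frac{1}{\frac{173951406}{383}} = \frac{383}{173951406}$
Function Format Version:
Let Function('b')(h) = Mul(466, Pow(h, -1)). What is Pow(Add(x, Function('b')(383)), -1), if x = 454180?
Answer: Rational(383, 173951406) ≈ 2.2018e-6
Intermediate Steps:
Pow(Add(x, Function('b')(383)), -1) = Pow(Add(454180, Mul(466, Pow(383, -1))), -1) = Pow(Add(454180, Mul(466, Rational(1, 383))), -1) = Pow(Add(454180, Rational(466, 383)), -1) = Pow(Rational(173951406, 383), -1) = Rational(383, 173951406)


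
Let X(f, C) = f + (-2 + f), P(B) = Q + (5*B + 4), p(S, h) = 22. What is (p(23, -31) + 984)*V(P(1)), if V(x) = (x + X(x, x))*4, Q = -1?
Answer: 88528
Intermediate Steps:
P(B) = 3 + 5*B (P(B) = -1 + (5*B + 4) = -1 + (4 + 5*B) = 3 + 5*B)
X(f, C) = -2 + 2*f
V(x) = -8 + 12*x (V(x) = (x + (-2 + 2*x))*4 = (-2 + 3*x)*4 = -8 + 12*x)
(p(23, -31) + 984)*V(P(1)) = (22 + 984)*(-8 + 12*(3 + 5*1)) = 1006*(-8 + 12*(3 + 5)) = 1006*(-8 + 12*8) = 1006*(-8 + 96) = 1006*88 = 88528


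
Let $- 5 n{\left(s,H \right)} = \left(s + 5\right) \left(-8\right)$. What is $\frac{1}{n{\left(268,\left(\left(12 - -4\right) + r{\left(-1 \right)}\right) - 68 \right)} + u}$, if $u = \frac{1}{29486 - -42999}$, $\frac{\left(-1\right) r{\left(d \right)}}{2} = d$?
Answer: $\frac{72485}{31661449} \approx 0.0022894$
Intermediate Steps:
$r{\left(d \right)} = - 2 d$
$n{\left(s,H \right)} = 8 + \frac{8 s}{5}$ ($n{\left(s,H \right)} = - \frac{\left(s + 5\right) \left(-8\right)}{5} = - \frac{\left(5 + s\right) \left(-8\right)}{5} = - \frac{-40 - 8 s}{5} = 8 + \frac{8 s}{5}$)
$u = \frac{1}{72485}$ ($u = \frac{1}{29486 + \left(-2084 + 45083\right)} = \frac{1}{29486 + 42999} = \frac{1}{72485} \approx 1.3796 \cdot 10^{-5}$)
$\frac{1}{n{\left(268,\left(\left(12 - -4\right) + r{\left(-1 \right)}\right) - 68 \right)} + u} = \frac{1}{\left(8 + \frac{8}{5} \cdot 268\right) + \frac{1}{72485}} = \frac{1}{\left(8 + \frac{2144}{5}\right) + \frac{1}{72485}} = \frac{1}{\frac{2184}{5} + \frac{1}{72485}} = \frac{1}{\frac{31661449}{72485}} = \frac{72485}{31661449}$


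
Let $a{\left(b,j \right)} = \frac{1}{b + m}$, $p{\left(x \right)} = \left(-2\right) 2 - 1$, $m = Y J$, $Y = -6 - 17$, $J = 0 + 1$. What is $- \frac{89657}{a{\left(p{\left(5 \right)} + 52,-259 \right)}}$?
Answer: $-2151768$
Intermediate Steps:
$J = 1$
$Y = -23$ ($Y = -6 - 17 = -23$)
$m = -23$ ($m = \left(-23\right) 1 = -23$)
$p{\left(x \right)} = -5$ ($p{\left(x \right)} = -4 - 1 = -5$)
$a{\left(b,j \right)} = \frac{1}{-23 + b}$ ($a{\left(b,j \right)} = \frac{1}{b - 23} = \frac{1}{-23 + b}$)
$- \frac{89657}{a{\left(p{\left(5 \right)} + 52,-259 \right)}} = - \frac{89657}{\frac{1}{-23 + \left(-5 + 52\right)}} = - \frac{89657}{\frac{1}{-23 + 47}} = - \frac{89657}{\frac{1}{24}} = - 89657 \frac{1}{\frac{1}{24}} = \left(-89657\right) 24 = -2151768$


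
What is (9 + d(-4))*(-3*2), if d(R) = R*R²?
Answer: 330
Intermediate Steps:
d(R) = R³
(9 + d(-4))*(-3*2) = (9 + (-4)³)*(-3*2) = (9 - 64)*(-6) = -55*(-6) = 330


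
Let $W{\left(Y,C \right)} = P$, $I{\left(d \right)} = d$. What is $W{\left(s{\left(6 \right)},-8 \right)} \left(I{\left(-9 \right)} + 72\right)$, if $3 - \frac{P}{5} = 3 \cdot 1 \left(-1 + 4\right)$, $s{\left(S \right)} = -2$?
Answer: $-1890$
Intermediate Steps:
$P = -30$ ($P = 15 - 5 \cdot 3 \cdot 1 \left(-1 + 4\right) = 15 - 5 \cdot 3 \cdot 3 = 15 - 45 = -30$)
$W{\left(Y,C \right)} = -30$
$W{\left(s{\left(6 \right)},-8 \right)} \left(I{\left(-9 \right)} + 72\right) = - 30 \left(-9 + 72\right) = \left(-30\right) 63 = -1890$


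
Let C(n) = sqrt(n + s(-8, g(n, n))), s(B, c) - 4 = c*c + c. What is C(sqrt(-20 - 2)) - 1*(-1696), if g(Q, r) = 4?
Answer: 1696 + sqrt(24 + I*sqrt(22)) ≈ 1700.9 + 0.47647*I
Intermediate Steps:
s(B, c) = 4 + c + c**2 (s(B, c) = 4 + (c*c + c) = 4 + (c**2 + c) = 4 + (c + c**2) = 4 + c + c**2)
C(n) = sqrt(24 + n) (C(n) = sqrt(n + (4 + 4 + 4**2)) = sqrt(n + (4 + 4 + 16)) = sqrt(n + 24) = sqrt(24 + n))
C(sqrt(-20 - 2)) - 1*(-1696) = sqrt(24 + sqrt(-20 - 2)) - 1*(-1696) = sqrt(24 + sqrt(-22)) + 1696 = sqrt(24 + I*sqrt(22)) + 1696 = 1696 + sqrt(24 + I*sqrt(22))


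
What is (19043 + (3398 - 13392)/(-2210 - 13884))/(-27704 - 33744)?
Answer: -76622009/247236028 ≈ -0.30991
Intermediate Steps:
(19043 + (3398 - 13392)/(-2210 - 13884))/(-27704 - 33744) = (19043 - 9994/(-16094))/(-61448) = (19043 - 9994*(-1/16094))*(-1/61448) = (19043 + 4997/8047)*(-1/61448) = (153244018/8047)*(-1/61448) = -76622009/247236028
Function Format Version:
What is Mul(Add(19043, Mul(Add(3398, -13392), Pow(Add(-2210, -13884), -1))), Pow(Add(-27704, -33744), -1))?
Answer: Rational(-76622009, 247236028) ≈ -0.30991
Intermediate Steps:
Mul(Add(19043, Mul(Add(3398, -13392), Pow(Add(-2210, -13884), -1))), Pow(Add(-27704, -33744), -1)) = Mul(Add(19043, Mul(-9994, Pow(-16094, -1))), Pow(-61448, -1)) = Mul(Add(19043, Mul(-9994, Rational(-1, 16094))), Rational(-1, 61448)) = Mul(Add(19043, Rational(4997, 8047)), Rational(-1, 61448)) = Mul(Rational(153244018, 8047), Rational(-1, 61448)) = Rational(-76622009, 247236028)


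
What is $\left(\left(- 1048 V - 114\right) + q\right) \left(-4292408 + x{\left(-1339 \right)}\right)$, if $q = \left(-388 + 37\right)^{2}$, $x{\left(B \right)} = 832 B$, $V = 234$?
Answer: $660371568120$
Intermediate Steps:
$q = 123201$ ($q = \left(-351\right)^{2} = 123201$)
$\left(\left(- 1048 V - 114\right) + q\right) \left(-4292408 + x{\left(-1339 \right)}\right) = \left(\left(\left(-1048\right) 234 - 114\right) + 123201\right) \left(-4292408 + 832 \left(-1339\right)\right) = \left(\left(-245232 - 114\right) + 123201\right) \left(-4292408 - 1114048\right) = \left(-245346 + 123201\right) \left(-5406456\right) = \left(-122145\right) \left(-5406456\right) = 660371568120$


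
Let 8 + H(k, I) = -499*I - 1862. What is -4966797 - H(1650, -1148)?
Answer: -5537779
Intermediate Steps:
H(k, I) = -1870 - 499*I (H(k, I) = -8 + (-499*I - 1862) = -8 + (-1862 - 499*I) = -1870 - 499*I)
-4966797 - H(1650, -1148) = -4966797 - (-1870 - 499*(-1148)) = -4966797 - (-1870 + 572852) = -4966797 - 1*570982 = -4966797 - 570982 = -5537779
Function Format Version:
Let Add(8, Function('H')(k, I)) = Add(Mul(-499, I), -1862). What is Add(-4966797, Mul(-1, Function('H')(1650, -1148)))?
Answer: -5537779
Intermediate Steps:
Function('H')(k, I) = Add(-1870, Mul(-499, I)) (Function('H')(k, I) = Add(-8, Add(Mul(-499, I), -1862)) = Add(-8, Add(-1862, Mul(-499, I))) = Add(-1870, Mul(-499, I)))
Add(-4966797, Mul(-1, Function('H')(1650, -1148))) = Add(-4966797, Mul(-1, Add(-1870, Mul(-499, -1148)))) = Add(-4966797, Mul(-1, Add(-1870, 572852))) = Add(-4966797, Mul(-1, 570982)) = Add(-4966797, -570982) = -5537779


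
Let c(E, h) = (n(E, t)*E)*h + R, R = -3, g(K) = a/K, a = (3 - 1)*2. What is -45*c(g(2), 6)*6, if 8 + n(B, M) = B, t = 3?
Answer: 20250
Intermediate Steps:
a = 4 (a = 2*2 = 4)
n(B, M) = -8 + B
g(K) = 4/K
c(E, h) = -3 + E*h*(-8 + E) (c(E, h) = ((-8 + E)*E)*h - 3 = (E*(-8 + E))*h - 3 = E*h*(-8 + E) - 3 = -3 + E*h*(-8 + E))
-45*c(g(2), 6)*6 = -45*(-3 + (4/2)*6*(-8 + 4/2))*6 = -45*(-3 + (4*(½))*6*(-8 + 4*(½)))*6 = -45*(-3 + 2*6*(-8 + 2))*6 = -45*(-3 + 2*6*(-6))*6 = -45*(-3 - 72)*6 = -45*(-75)*6 = 3375*6 = 20250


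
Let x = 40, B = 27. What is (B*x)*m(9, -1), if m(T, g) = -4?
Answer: -4320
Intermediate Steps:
(B*x)*m(9, -1) = (27*40)*(-4) = 1080*(-4) = -4320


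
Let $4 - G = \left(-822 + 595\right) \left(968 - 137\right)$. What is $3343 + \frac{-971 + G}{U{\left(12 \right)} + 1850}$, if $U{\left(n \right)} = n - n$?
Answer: $\frac{637222}{185} \approx 3444.4$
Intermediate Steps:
$U{\left(n \right)} = 0$
$G = 188641$ ($G = 4 - \left(-822 + 595\right) \left(968 - 137\right) = 4 - \left(-227\right) 831 = 4 - -188637 = 4 + 188637 = 188641$)
$3343 + \frac{-971 + G}{U{\left(12 \right)} + 1850} = 3343 + \frac{-971 + 188641}{0 + 1850} = 3343 + \frac{187670}{1850} = 3343 + 187670 \cdot \frac{1}{1850} = 3343 + \frac{18767}{185} = \frac{637222}{185}$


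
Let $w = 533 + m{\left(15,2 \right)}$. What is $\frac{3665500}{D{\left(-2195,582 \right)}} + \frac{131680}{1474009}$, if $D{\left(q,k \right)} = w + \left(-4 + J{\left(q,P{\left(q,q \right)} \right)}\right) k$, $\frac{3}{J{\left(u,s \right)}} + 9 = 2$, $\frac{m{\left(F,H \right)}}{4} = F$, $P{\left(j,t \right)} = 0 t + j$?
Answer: $- \frac{37819030759620}{20475459019} \approx -1847.0$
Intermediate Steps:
$P{\left(j,t \right)} = j$ ($P{\left(j,t \right)} = 0 + j = j$)
$m{\left(F,H \right)} = 4 F$
$J{\left(u,s \right)} = - \frac{3}{7}$ ($J{\left(u,s \right)} = \frac{3}{-9 + 2} = \frac{3}{-7} = 3 \left(- \frac{1}{7}\right) = - \frac{3}{7}$)
$w = 593$ ($w = 533 + 4 \cdot 15 = 533 + 60 = 593$)
$D{\left(q,k \right)} = 593 - \frac{31 k}{7}$ ($D{\left(q,k \right)} = 593 + \left(-4 - \frac{3}{7}\right) k = 593 - \frac{31 k}{7}$)
$\frac{3665500}{D{\left(-2195,582 \right)}} + \frac{131680}{1474009} = \frac{3665500}{593 - \frac{18042}{7}} + \frac{131680}{1474009} = \frac{3665500}{593 - \frac{18042}{7}} + 131680 \cdot \frac{1}{1474009} = \frac{3665500}{- \frac{13891}{7}} + \frac{131680}{1474009} = 3665500 \left(- \frac{7}{13891}\right) + \frac{131680}{1474009} = - \frac{25658500}{13891} + \frac{131680}{1474009} = - \frac{37819030759620}{20475459019}$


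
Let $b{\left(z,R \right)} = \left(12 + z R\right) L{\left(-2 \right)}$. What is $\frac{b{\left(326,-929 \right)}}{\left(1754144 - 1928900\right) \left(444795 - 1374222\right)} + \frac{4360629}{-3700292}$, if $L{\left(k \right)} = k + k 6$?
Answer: $- \frac{177062628739747163}{150253080826071276} \approx -1.1784$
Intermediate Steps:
$L{\left(k \right)} = 7 k$ ($L{\left(k \right)} = k + 6 k = 7 k$)
$b{\left(z,R \right)} = -168 - 14 R z$ ($b{\left(z,R \right)} = \left(12 + z R\right) 7 \left(-2\right) = \left(12 + R z\right) \left(-14\right) = -168 - 14 R z$)
$\frac{b{\left(326,-929 \right)}}{\left(1754144 - 1928900\right) \left(444795 - 1374222\right)} + \frac{4360629}{-3700292} = \frac{-168 - \left(-13006\right) 326}{\left(1754144 - 1928900\right) \left(444795 - 1374222\right)} + \frac{4360629}{-3700292} = \frac{-168 + 4239956}{\left(-174756\right) \left(-929427\right)} + 4360629 \left(- \frac{1}{3700292}\right) = \frac{4239788}{162422944812} - \frac{4360629}{3700292} = 4239788 \cdot \frac{1}{162422944812} - \frac{4360629}{3700292} = \frac{1059947}{40605736203} - \frac{4360629}{3700292} = - \frac{177062628739747163}{150253080826071276}$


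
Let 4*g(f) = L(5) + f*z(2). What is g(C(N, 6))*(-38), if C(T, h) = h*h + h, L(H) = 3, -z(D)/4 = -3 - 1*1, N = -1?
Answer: -12825/2 ≈ -6412.5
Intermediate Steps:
z(D) = 16 (z(D) = -4*(-3 - 1*1) = -4*(-3 - 1) = -4*(-4) = 16)
C(T, h) = h + h**2 (C(T, h) = h**2 + h = h + h**2)
g(f) = 3/4 + 4*f (g(f) = (3 + f*16)/4 = (3 + 16*f)/4 = 3/4 + 4*f)
g(C(N, 6))*(-38) = (3/4 + 4*(6*(1 + 6)))*(-38) = (3/4 + 4*(6*7))*(-38) = (3/4 + 4*42)*(-38) = (3/4 + 168)*(-38) = (675/4)*(-38) = -12825/2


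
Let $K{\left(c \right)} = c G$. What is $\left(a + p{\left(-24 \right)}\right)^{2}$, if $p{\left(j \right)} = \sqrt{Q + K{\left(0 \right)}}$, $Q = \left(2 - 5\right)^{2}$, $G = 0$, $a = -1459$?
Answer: $2119936$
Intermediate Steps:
$K{\left(c \right)} = 0$ ($K{\left(c \right)} = c 0 = 0$)
$Q = 9$ ($Q = \left(-3\right)^{2} = 9$)
$p{\left(j \right)} = 3$ ($p{\left(j \right)} = \sqrt{9 + 0} = \sqrt{9} = 3$)
$\left(a + p{\left(-24 \right)}\right)^{2} = \left(-1459 + 3\right)^{2} = \left(-1456\right)^{2} = 2119936$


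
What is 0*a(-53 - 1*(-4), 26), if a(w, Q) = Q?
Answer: 0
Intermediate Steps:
0*a(-53 - 1*(-4), 26) = 0*26 = 0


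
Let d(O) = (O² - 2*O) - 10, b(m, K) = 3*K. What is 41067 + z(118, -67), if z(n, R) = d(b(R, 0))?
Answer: 41057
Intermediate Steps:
d(O) = -10 + O² - 2*O
z(n, R) = -10 (z(n, R) = -10 + (3*0)² - 6*0 = -10 + 0² - 2*0 = -10 + 0 + 0 = -10)
41067 + z(118, -67) = 41067 - 10 = 41057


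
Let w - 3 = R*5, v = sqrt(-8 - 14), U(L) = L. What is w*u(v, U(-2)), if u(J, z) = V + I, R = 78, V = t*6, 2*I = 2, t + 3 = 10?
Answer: 16899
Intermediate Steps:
t = 7 (t = -3 + 10 = 7)
I = 1 (I = (1/2)*2 = 1)
V = 42 (V = 7*6 = 42)
v = I*sqrt(22) (v = sqrt(-22) = I*sqrt(22) ≈ 4.6904*I)
w = 393 (w = 3 + 78*5 = 3 + 390 = 393)
u(J, z) = 43 (u(J, z) = 42 + 1 = 43)
w*u(v, U(-2)) = 393*43 = 16899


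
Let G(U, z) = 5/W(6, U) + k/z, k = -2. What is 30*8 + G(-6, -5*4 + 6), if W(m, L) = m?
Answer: 10121/42 ≈ 240.98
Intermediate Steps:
G(U, z) = ⅚ - 2/z (G(U, z) = 5/6 - 2/z = 5*(⅙) - 2/z = ⅚ - 2/z)
30*8 + G(-6, -5*4 + 6) = 30*8 + (⅚ - 2/(-5*4 + 6)) = 240 + (⅚ - 2/(-20 + 6)) = 240 + (⅚ - 2/(-14)) = 240 + (⅚ - 2*(-1/14)) = 240 + (⅚ + ⅐) = 240 + 41/42 = 10121/42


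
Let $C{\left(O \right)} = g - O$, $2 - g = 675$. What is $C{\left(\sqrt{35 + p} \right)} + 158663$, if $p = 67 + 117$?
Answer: $157990 - \sqrt{219} \approx 1.5798 \cdot 10^{5}$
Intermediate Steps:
$p = 184$
$g = -673$ ($g = 2 - 675 = -673$)
$C{\left(O \right)} = -673 - O$
$C{\left(\sqrt{35 + p} \right)} + 158663 = \left(-673 - \sqrt{35 + 184}\right) + 158663 = \left(-673 - \sqrt{219}\right) + 158663 = 157990 - \sqrt{219}$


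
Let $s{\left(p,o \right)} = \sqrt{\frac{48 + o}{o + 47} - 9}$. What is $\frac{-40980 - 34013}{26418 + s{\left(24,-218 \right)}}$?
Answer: $- \frac{9156195342}{3225479329} + \frac{224979 i \sqrt{19}}{3225479329} \approx -2.8387 + 0.00030404 i$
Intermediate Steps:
$s{\left(p,o \right)} = \sqrt{-9 + \frac{48 + o}{47 + o}}$ ($s{\left(p,o \right)} = \sqrt{\frac{48 + o}{47 + o} - 9} = \sqrt{-9 + \frac{48 + o}{47 + o}}$)
$\frac{-40980 - 34013}{26418 + s{\left(24,-218 \right)}} = \frac{-40980 - 34013}{26418 + \sqrt{\frac{-375 - -1744}{47 - 218}}} = - \frac{74993}{26418 + \sqrt{\frac{-375 + 1744}{-171}}} = - \frac{74993}{26418 + \sqrt{\left(- \frac{1}{171}\right) 1369}} = - \frac{74993}{26418 + \sqrt{- \frac{1369}{171}}} = - \frac{74993}{26418 + \frac{37 i \sqrt{19}}{57}}$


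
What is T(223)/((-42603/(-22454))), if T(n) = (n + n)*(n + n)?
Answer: 4466459864/42603 ≈ 1.0484e+5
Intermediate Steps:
T(n) = 4*n² (T(n) = (2*n)*(2*n) = 4*n²)
T(223)/((-42603/(-22454))) = (4*223²)/((-42603/(-22454))) = (4*49729)/((-42603*(-1/22454))) = 198916/(42603/22454) = 198916*(22454/42603) = 4466459864/42603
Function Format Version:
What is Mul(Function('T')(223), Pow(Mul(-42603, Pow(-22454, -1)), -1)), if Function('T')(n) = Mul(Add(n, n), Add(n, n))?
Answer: Rational(4466459864, 42603) ≈ 1.0484e+5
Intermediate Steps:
Function('T')(n) = Mul(4, Pow(n, 2)) (Function('T')(n) = Mul(Mul(2, n), Mul(2, n)) = Mul(4, Pow(n, 2)))
Mul(Function('T')(223), Pow(Mul(-42603, Pow(-22454, -1)), -1)) = Mul(Mul(4, Pow(223, 2)), Pow(Mul(-42603, Pow(-22454, -1)), -1)) = Mul(Mul(4, 49729), Pow(Mul(-42603, Rational(-1, 22454)), -1)) = Mul(198916, Pow(Rational(42603, 22454), -1)) = Mul(198916, Rational(22454, 42603)) = Rational(4466459864, 42603)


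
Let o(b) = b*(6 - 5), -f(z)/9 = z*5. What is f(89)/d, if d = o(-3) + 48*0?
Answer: 1335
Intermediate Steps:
f(z) = -45*z (f(z) = -9*z*5 = -45*z)
o(b) = b (o(b) = b*1 = b)
d = -3 (d = -3 + 48*0 = -3 + 0 = -3)
f(89)/d = -45*89/(-3) = -4005*(-⅓) = 1335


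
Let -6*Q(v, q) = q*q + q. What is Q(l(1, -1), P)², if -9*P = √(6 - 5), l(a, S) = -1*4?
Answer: 16/59049 ≈ 0.00027096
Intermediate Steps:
l(a, S) = -4
P = -⅑ (P = -√(6 - 5)/9 = -√1/9 = -⅑*1 = -⅑ ≈ -0.11111)
Q(v, q) = -q/6 - q²/6 (Q(v, q) = -(q*q + q)/6 = -(q² + q)/6 = -(q + q²)/6 = -q/6 - q²/6)
Q(l(1, -1), P)² = (-⅙*(-⅑)*(1 - ⅑))² = (-⅙*(-⅑)*8/9)² = (4/243)² = 16/59049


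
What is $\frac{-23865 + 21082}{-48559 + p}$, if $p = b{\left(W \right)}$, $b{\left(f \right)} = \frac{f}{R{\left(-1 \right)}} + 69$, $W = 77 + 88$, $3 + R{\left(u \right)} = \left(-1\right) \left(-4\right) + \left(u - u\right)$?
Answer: $\frac{2783}{48325} \approx 0.057589$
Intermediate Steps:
$R{\left(u \right)} = 1$ ($R{\left(u \right)} = -3 + \left(\left(-1\right) \left(-4\right) + \left(u - u\right)\right) = -3 + \left(4 + 0\right) = -3 + 4 = 1$)
$W = 165$
$b{\left(f \right)} = 69 + f$ ($b{\left(f \right)} = \frac{f}{1} + 69 = f 1 + 69 = f + 69 = 69 + f$)
$p = 234$ ($p = 69 + 165 = 234$)
$\frac{-23865 + 21082}{-48559 + p} = \frac{-23865 + 21082}{-48559 + 234} = - \frac{2783}{-48325} = \left(-2783\right) \left(- \frac{1}{48325}\right) = \frac{2783}{48325}$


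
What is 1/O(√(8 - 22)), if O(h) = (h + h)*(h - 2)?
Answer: -1/36 + I*√14/252 ≈ -0.027778 + 0.014848*I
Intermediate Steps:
O(h) = 2*h*(-2 + h) (O(h) = (2*h)*(-2 + h) = 2*h*(-2 + h))
1/O(√(8 - 22)) = 1/(2*√(8 - 22)*(-2 + √(8 - 22))) = 1/(2*√(-14)*(-2 + √(-14))) = 1/(2*(I*√14)*(-2 + I*√14)) = 1/(2*I*√14*(-2 + I*√14)) = -I*√14/(28*(-2 + I*√14))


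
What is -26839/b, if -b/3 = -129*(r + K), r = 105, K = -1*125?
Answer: 26839/7740 ≈ 3.4676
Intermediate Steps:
K = -125
b = -7740 (b = -(-387)*(105 - 125) = -(-387)*(-20) = -3*2580 = -7740)
-26839/b = -26839/(-7740) = -26839*(-1/7740) = 26839/7740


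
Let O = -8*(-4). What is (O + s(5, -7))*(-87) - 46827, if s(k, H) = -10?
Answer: -48741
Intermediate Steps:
O = 32
(O + s(5, -7))*(-87) - 46827 = (32 - 10)*(-87) - 46827 = 22*(-87) - 46827 = -1914 - 46827 = -48741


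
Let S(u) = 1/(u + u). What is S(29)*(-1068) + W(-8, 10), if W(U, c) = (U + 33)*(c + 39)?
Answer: 34991/29 ≈ 1206.6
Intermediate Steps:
S(u) = 1/(2*u)
W(U, c) = (33 + U)*(39 + c)
S(29)*(-1068) + W(-8, 10) = ((½)/29)*(-1068) + (1287 + 33*10 + 39*(-8) - 8*10) = ((½)*(1/29))*(-1068) + (1287 + 330 - 312 - 80) = (1/58)*(-1068) + 1225 = -534/29 + 1225 = 34991/29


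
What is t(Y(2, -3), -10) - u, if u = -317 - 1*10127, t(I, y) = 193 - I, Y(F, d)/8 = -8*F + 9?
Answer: 10693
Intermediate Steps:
Y(F, d) = 72 - 64*F (Y(F, d) = 8*(-8*F + 9) = 8*(9 - 8*F) = 72 - 64*F)
u = -10444 (u = -317 - 10127 = -10444)
t(Y(2, -3), -10) - u = (193 - (72 - 64*2)) - 1*(-10444) = (193 - (72 - 128)) + 10444 = (193 - 1*(-56)) + 10444 = (193 + 56) + 10444 = 249 + 10444 = 10693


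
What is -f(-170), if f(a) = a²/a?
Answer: 170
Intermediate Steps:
f(a) = a
-f(-170) = -1*(-170) = 170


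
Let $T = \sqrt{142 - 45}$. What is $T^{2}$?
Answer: $97$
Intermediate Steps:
$T = \sqrt{97} \approx 9.8489$
$T^{2} = \left(\sqrt{97}\right)^{2} = 97$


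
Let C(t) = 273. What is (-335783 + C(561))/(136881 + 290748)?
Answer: -335510/427629 ≈ -0.78458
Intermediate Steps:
(-335783 + C(561))/(136881 + 290748) = (-335783 + 273)/(136881 + 290748) = -335510/427629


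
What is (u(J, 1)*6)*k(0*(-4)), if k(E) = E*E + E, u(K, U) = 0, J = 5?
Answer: 0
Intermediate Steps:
k(E) = E + E**2 (k(E) = E**2 + E = E + E**2)
(u(J, 1)*6)*k(0*(-4)) = (0*6)*((0*(-4))*(1 + 0*(-4))) = 0*(0*(1 + 0)) = 0*(0*1) = 0*0 = 0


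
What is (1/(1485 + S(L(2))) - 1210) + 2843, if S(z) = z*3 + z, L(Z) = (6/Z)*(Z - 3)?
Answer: 2405410/1473 ≈ 1633.0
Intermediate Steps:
L(Z) = 6*(-3 + Z)/Z (L(Z) = (6/Z)*(-3 + Z) = 6*(-3 + Z)/Z)
S(z) = 4*z (S(z) = 3*z + z = 4*z)
(1/(1485 + S(L(2))) - 1210) + 2843 = (1/(1485 + 4*(6 - 18/2)) - 1210) + 2843 = (1/(1485 + 4*(6 - 18*½)) - 1210) + 2843 = (1/(1485 + 4*(6 - 9)) - 1210) + 2843 = (1/(1485 + 4*(-3)) - 1210) + 2843 = (1/(1485 - 12) - 1210) + 2843 = (1/1473 - 1210) + 2843 = -1782329/1473 + 2843 = 2405410/1473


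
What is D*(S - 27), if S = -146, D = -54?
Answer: 9342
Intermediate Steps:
D*(S - 27) = -54*(-146 - 27) = -54*(-173) = 9342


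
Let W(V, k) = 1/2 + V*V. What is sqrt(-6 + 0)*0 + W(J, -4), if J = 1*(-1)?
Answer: 3/2 ≈ 1.5000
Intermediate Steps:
J = -1
W(V, k) = 1/2 + V**2
sqrt(-6 + 0)*0 + W(J, -4) = sqrt(-6 + 0)*0 + (1/2 + (-1)**2) = sqrt(-6)*0 + (1/2 + 1) = (I*sqrt(6))*0 + 3/2 = 0 + 3/2 = 3/2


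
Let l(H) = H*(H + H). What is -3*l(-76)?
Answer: -34656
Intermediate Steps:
l(H) = 2*H² (l(H) = H*(2*H) = 2*H²)
-3*l(-76) = -6*(-76)² = -6*5776 = -3*11552 = -34656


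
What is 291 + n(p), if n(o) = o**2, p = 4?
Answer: 307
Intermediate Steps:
291 + n(p) = 291 + 4**2 = 291 + 16 = 307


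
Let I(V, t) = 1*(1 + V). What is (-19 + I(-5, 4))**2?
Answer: 529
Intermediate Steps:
I(V, t) = 1 + V
(-19 + I(-5, 4))**2 = (-19 + (1 - 5))**2 = (-19 - 4)**2 = (-23)**2 = 529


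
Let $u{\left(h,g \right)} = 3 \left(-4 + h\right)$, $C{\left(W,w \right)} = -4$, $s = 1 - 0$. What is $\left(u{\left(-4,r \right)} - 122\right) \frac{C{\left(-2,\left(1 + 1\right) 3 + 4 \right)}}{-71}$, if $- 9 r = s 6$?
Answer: $- \frac{584}{71} \approx -8.2254$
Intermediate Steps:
$s = 1$ ($s = 1 + 0 = 1$)
$r = - \frac{2}{3}$ ($r = - \frac{1 \cdot 6}{9} = \left(- \frac{1}{9}\right) 6 = - \frac{2}{3} \approx -0.66667$)
$u{\left(h,g \right)} = -12 + 3 h$
$\left(u{\left(-4,r \right)} - 122\right) \frac{C{\left(-2,\left(1 + 1\right) 3 + 4 \right)}}{-71} = \left(\left(-12 + 3 \left(-4\right)\right) - 122\right) \left(- \frac{4}{-71}\right) = \left(\left(-12 - 12\right) - 122\right) \left(\left(-4\right) \left(- \frac{1}{71}\right)\right) = \left(-24 - 122\right) \frac{4}{71} = \left(-146\right) \frac{4}{71} = - \frac{584}{71}$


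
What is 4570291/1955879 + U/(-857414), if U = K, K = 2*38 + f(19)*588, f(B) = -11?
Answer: 1965566733021/838499018453 ≈ 2.3442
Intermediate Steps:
K = -6392 (K = 2*38 - 11*588 = 76 - 6468 = -6392)
U = -6392
4570291/1955879 + U/(-857414) = 4570291/1955879 - 6392/(-857414) = 4570291*(1/1955879) - 6392*(-1/857414) = 4570291/1955879 + 3196/428707 = 1965566733021/838499018453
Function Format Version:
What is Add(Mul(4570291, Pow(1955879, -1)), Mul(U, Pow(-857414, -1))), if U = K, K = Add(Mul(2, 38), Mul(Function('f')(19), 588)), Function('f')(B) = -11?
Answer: Rational(1965566733021, 838499018453) ≈ 2.3442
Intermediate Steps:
K = -6392 (K = Add(Mul(2, 38), Mul(-11, 588)) = Add(76, -6468) = -6392)
U = -6392
Add(Mul(4570291, Pow(1955879, -1)), Mul(U, Pow(-857414, -1))) = Add(Mul(4570291, Pow(1955879, -1)), Mul(-6392, Pow(-857414, -1))) = Add(Mul(4570291, Rational(1, 1955879)), Mul(-6392, Rational(-1, 857414))) = Add(Rational(4570291, 1955879), Rational(3196, 428707)) = Rational(1965566733021, 838499018453)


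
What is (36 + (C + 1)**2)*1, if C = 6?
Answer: 85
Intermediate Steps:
(36 + (C + 1)**2)*1 = (36 + (6 + 1)**2)*1 = (36 + 7**2)*1 = (36 + 49)*1 = 85*1 = 85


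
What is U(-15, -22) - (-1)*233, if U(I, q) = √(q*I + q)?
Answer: 233 + 2*√77 ≈ 250.55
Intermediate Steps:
U(I, q) = √(q + I*q) (U(I, q) = √(I*q + q) = √(q + I*q))
U(-15, -22) - (-1)*233 = √(-22*(1 - 15)) - (-1)*233 = √(-22*(-14)) - 1*(-233) = √308 + 233 = 2*√77 + 233 = 233 + 2*√77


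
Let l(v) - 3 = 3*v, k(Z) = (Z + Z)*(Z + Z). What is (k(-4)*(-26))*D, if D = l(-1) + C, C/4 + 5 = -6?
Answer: 73216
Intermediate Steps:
k(Z) = 4*Z² (k(Z) = (2*Z)*(2*Z) = 4*Z²)
l(v) = 3 + 3*v
C = -44 (C = -20 + 4*(-6) = -20 - 24 = -44)
D = -44 (D = (3 + 3*(-1)) - 44 = (3 - 3) - 44 = 0 - 44 = -44)
(k(-4)*(-26))*D = ((4*(-4)²)*(-26))*(-44) = ((4*16)*(-26))*(-44) = (64*(-26))*(-44) = -1664*(-44) = 73216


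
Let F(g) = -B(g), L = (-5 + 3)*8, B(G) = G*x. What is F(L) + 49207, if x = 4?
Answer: 49271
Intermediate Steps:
B(G) = 4*G (B(G) = G*4 = 4*G)
L = -16 (L = -2*8 = -16)
F(g) = -4*g
F(L) + 49207 = -4*(-16) + 49207 = 64 + 49207 = 49271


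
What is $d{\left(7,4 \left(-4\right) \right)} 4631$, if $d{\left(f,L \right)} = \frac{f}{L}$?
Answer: $- \frac{32417}{16} \approx -2026.1$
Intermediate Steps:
$d{\left(7,4 \left(-4\right) \right)} 4631 = \frac{7}{4 \left(-4\right)} 4631 = \frac{7}{-16} \cdot 4631 = 7 \left(- \frac{1}{16}\right) 4631 = \left(- \frac{7}{16}\right) 4631 = - \frac{32417}{16}$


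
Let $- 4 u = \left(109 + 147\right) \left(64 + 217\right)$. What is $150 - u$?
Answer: $18134$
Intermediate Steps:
$u = -17984$ ($u = - \frac{\left(109 + 147\right) \left(64 + 217\right)}{4} = - \frac{256 \cdot 281}{4} = \left(- \frac{1}{4}\right) 71936 = -17984$)
$150 - u = 150 - -17984 = 150 + 17984 = 18134$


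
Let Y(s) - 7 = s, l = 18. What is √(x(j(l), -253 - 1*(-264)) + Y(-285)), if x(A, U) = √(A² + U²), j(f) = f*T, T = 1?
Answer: √(-278 + √445) ≈ 16.028*I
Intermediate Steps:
Y(s) = 7 + s
j(f) = f (j(f) = f*1 = f)
√(x(j(l), -253 - 1*(-264)) + Y(-285)) = √(√(18² + (-253 - 1*(-264))²) + (7 - 285)) = √(√(324 + (-253 + 264)²) - 278) = √(√(324 + 11²) - 278) = √(√(324 + 121) - 278) = √(√445 - 278) = √(-278 + √445)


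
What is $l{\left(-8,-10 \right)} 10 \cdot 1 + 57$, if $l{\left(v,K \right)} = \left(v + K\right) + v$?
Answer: $-203$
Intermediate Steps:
$l{\left(v,K \right)} = K + 2 v$ ($l{\left(v,K \right)} = \left(K + v\right) + v = K + 2 v$)
$l{\left(-8,-10 \right)} 10 \cdot 1 + 57 = \left(-10 + 2 \left(-8\right)\right) 10 \cdot 1 + 57 = \left(-10 - 16\right) 10 + 57 = \left(-26\right) 10 + 57 = -260 + 57 = -203$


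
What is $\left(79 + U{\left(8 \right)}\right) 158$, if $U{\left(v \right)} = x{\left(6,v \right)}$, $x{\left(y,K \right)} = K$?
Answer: $13746$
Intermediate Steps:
$U{\left(v \right)} = v$
$\left(79 + U{\left(8 \right)}\right) 158 = \left(79 + 8\right) 158 = 87 \cdot 158 = 13746$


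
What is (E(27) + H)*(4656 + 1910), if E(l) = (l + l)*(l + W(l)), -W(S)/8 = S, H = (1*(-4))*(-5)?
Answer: -66881276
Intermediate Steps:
H = 20 (H = -4*(-5) = 20)
W(S) = -8*S
E(l) = -14*l**2 (E(l) = (l + l)*(l - 8*l) = (2*l)*(-7*l) = -14*l**2)
(E(27) + H)*(4656 + 1910) = (-14*27**2 + 20)*(4656 + 1910) = (-14*729 + 20)*6566 = (-10206 + 20)*6566 = -10186*6566 = -66881276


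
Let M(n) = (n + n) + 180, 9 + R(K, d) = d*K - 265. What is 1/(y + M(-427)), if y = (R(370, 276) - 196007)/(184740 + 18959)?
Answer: -203699/137387287 ≈ -0.0014827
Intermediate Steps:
R(K, d) = -274 + K*d (R(K, d) = -9 + (d*K - 265) = -9 + (K*d - 265) = -9 + (-265 + K*d) = -274 + K*d)
M(n) = 180 + 2*n (M(n) = 2*n + 180 = 180 + 2*n)
y = -94161/203699 (y = ((-274 + 370*276) - 196007)/(184740 + 18959) = ((-274 + 102120) - 196007)/203699 = (101846 - 196007)*(1/203699) = -94161*1/203699 = -94161/203699 ≈ -0.46226)
1/(y + M(-427)) = 1/(-94161/203699 + (180 + 2*(-427))) = 1/(-94161/203699 + (180 - 854)) = 1/(-94161/203699 - 674) = 1/(-137387287/203699) = -203699/137387287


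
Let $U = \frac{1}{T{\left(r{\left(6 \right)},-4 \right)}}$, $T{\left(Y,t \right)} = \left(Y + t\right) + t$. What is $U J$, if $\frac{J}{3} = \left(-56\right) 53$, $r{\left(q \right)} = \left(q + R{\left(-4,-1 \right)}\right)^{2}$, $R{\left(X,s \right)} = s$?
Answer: $- \frac{8904}{17} \approx -523.76$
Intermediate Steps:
$r{\left(q \right)} = \left(-1 + q\right)^{2}$ ($r{\left(q \right)} = \left(q - 1\right)^{2} = \left(-1 + q\right)^{2}$)
$T{\left(Y,t \right)} = Y + 2 t$
$J = -8904$ ($J = 3 \left(\left(-56\right) 53\right) = 3 \left(-2968\right) = -8904$)
$U = \frac{1}{17}$ ($U = \frac{1}{\left(-1 + 6\right)^{2} + 2 \left(-4\right)} = \frac{1}{5^{2} - 8} = \frac{1}{25 - 8} = \frac{1}{17} \approx 0.058824$)
$U J = \frac{1}{17} \left(-8904\right) = - \frac{8904}{17}$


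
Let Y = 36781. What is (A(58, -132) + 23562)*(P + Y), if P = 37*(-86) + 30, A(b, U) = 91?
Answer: 795426737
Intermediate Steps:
P = -3152 (P = -3182 + 30 = -3152)
(A(58, -132) + 23562)*(P + Y) = (91 + 23562)*(-3152 + 36781) = 23653*33629 = 795426737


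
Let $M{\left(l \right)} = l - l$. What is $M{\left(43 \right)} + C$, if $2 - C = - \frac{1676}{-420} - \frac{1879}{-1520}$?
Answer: $- \frac{20599}{6384} \approx -3.2267$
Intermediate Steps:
$M{\left(l \right)} = 0$
$C = - \frac{20599}{6384}$ ($C = 2 - \left(- \frac{1676}{-420} - \frac{1879}{-1520}\right) = 2 - \left(\left(-1676\right) \left(- \frac{1}{420}\right) - - \frac{1879}{1520}\right) = 2 - \left(\frac{419}{105} + \frac{1879}{1520}\right) = 2 - \frac{33367}{6384} = - \frac{20599}{6384} \approx -3.2267$)
$M{\left(43 \right)} + C = 0 - \frac{20599}{6384} = - \frac{20599}{6384}$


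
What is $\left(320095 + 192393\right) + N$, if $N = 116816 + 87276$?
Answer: $716580$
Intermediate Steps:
$N = 204092$
$\left(320095 + 192393\right) + N = \left(320095 + 192393\right) + 204092 = 512488 + 204092 = 716580$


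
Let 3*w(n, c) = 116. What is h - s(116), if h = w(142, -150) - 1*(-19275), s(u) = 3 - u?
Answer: 58280/3 ≈ 19427.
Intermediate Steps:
w(n, c) = 116/3 (w(n, c) = (⅓)*116 = 116/3)
h = 57941/3 (h = 116/3 - 1*(-19275) = 116/3 + 19275 = 57941/3 ≈ 19314.)
h - s(116) = 57941/3 - (3 - 1*116) = 57941/3 - (3 - 116) = 57941/3 - 1*(-113) = 57941/3 + 113 = 58280/3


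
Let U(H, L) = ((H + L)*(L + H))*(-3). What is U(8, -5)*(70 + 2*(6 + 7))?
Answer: -2592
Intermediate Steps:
U(H, L) = -3*(H + L)**2 (U(H, L) = ((H + L)*(H + L))*(-3) = (H + L)**2*(-3) = -3*(H + L)**2)
U(8, -5)*(70 + 2*(6 + 7)) = (-3*(8 - 5)**2)*(70 + 2*(6 + 7)) = (-3*3**2)*(70 + 2*13) = (-3*9)*(70 + 26) = -27*96 = -2592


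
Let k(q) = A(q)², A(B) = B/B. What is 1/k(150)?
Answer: 1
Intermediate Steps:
A(B) = 1
k(q) = 1 (k(q) = 1² = 1)
1/k(150) = 1/1 = 1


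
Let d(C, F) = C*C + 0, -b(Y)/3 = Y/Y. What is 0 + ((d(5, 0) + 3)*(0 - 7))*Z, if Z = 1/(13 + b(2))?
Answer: -98/5 ≈ -19.600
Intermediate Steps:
b(Y) = -3 (b(Y) = -3*Y/Y = -3*1 = -3)
d(C, F) = C² (d(C, F) = C² + 0 = C²)
Z = ⅒ (Z = 1/(13 - 3) = 1/10 = ⅒ ≈ 0.10000)
0 + ((d(5, 0) + 3)*(0 - 7))*Z = 0 + ((5² + 3)*(0 - 7))*(⅒) = 0 + ((25 + 3)*(-7))*(⅒) = 0 + (28*(-7))*(⅒) = 0 - 196*⅒ = 0 - 98/5 = -98/5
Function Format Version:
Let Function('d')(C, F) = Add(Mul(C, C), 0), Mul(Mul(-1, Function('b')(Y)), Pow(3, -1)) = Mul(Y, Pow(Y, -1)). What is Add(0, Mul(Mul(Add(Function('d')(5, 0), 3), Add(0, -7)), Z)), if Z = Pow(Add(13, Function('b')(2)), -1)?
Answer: Rational(-98, 5) ≈ -19.600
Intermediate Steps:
Function('b')(Y) = -3 (Function('b')(Y) = Mul(-3, Mul(Y, Pow(Y, -1))) = Mul(-3, 1) = -3)
Function('d')(C, F) = Pow(C, 2) (Function('d')(C, F) = Add(Pow(C, 2), 0) = Pow(C, 2))
Z = Rational(1, 10) (Z = Pow(Add(13, -3), -1) = Pow(10, -1) = Rational(1, 10) ≈ 0.10000)
Add(0, Mul(Mul(Add(Function('d')(5, 0), 3), Add(0, -7)), Z)) = Add(0, Mul(Mul(Add(Pow(5, 2), 3), Add(0, -7)), Rational(1, 10))) = Add(0, Mul(Mul(Add(25, 3), -7), Rational(1, 10))) = Add(0, Mul(Mul(28, -7), Rational(1, 10))) = Add(0, Mul(-196, Rational(1, 10))) = Add(0, Rational(-98, 5)) = Rational(-98, 5)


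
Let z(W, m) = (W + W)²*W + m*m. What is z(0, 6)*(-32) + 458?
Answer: -694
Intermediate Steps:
z(W, m) = m² + 4*W³ (z(W, m) = (2*W)²*W + m² = (4*W²)*W + m² = 4*W³ + m² = m² + 4*W³)
z(0, 6)*(-32) + 458 = (6² + 4*0³)*(-32) + 458 = (36 + 4*0)*(-32) + 458 = (36 + 0)*(-32) + 458 = 36*(-32) + 458 = -1152 + 458 = -694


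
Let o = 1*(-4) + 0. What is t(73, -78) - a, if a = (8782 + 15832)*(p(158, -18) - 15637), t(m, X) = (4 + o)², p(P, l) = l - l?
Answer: 384889118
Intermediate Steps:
p(P, l) = 0
o = -4 (o = -4 + 0 = -4)
t(m, X) = 0 (t(m, X) = (4 - 4)² = 0² = 0)
a = -384889118 (a = (8782 + 15832)*(0 - 15637) = 24614*(-15637) = -384889118)
t(73, -78) - a = 0 - 1*(-384889118) = 0 + 384889118 = 384889118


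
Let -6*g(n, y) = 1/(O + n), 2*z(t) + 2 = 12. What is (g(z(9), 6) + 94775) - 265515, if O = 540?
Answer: -558319801/3270 ≈ -1.7074e+5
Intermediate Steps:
z(t) = 5 (z(t) = -1 + (½)*12 = -1 + 6 = 5)
g(n, y) = -1/(6*(540 + n))
(g(z(9), 6) + 94775) - 265515 = (-1/(3240 + 6*5) + 94775) - 265515 = (-1/(3240 + 30) + 94775) - 265515 = (-1/3270 + 94775) - 265515 = 309914249/3270 - 265515 = -558319801/3270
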